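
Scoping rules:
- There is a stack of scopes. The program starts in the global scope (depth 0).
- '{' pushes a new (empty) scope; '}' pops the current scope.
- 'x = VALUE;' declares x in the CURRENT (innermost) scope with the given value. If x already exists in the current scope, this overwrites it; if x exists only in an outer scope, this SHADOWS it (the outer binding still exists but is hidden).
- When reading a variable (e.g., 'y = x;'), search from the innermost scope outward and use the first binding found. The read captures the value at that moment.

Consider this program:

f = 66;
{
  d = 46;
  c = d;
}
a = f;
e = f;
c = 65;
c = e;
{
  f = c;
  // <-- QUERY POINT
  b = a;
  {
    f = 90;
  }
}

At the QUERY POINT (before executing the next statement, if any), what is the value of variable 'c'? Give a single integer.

Answer: 66

Derivation:
Step 1: declare f=66 at depth 0
Step 2: enter scope (depth=1)
Step 3: declare d=46 at depth 1
Step 4: declare c=(read d)=46 at depth 1
Step 5: exit scope (depth=0)
Step 6: declare a=(read f)=66 at depth 0
Step 7: declare e=(read f)=66 at depth 0
Step 8: declare c=65 at depth 0
Step 9: declare c=(read e)=66 at depth 0
Step 10: enter scope (depth=1)
Step 11: declare f=(read c)=66 at depth 1
Visible at query point: a=66 c=66 e=66 f=66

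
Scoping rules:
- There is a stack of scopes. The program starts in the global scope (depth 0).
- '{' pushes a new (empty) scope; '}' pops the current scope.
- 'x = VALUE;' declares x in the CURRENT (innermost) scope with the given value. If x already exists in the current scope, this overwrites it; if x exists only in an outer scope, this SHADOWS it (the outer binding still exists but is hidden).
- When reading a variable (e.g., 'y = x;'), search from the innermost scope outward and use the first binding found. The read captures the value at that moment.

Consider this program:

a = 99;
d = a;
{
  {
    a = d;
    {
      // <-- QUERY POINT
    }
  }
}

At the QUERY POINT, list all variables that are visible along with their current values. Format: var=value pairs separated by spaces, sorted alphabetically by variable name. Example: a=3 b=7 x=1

Answer: a=99 d=99

Derivation:
Step 1: declare a=99 at depth 0
Step 2: declare d=(read a)=99 at depth 0
Step 3: enter scope (depth=1)
Step 4: enter scope (depth=2)
Step 5: declare a=(read d)=99 at depth 2
Step 6: enter scope (depth=3)
Visible at query point: a=99 d=99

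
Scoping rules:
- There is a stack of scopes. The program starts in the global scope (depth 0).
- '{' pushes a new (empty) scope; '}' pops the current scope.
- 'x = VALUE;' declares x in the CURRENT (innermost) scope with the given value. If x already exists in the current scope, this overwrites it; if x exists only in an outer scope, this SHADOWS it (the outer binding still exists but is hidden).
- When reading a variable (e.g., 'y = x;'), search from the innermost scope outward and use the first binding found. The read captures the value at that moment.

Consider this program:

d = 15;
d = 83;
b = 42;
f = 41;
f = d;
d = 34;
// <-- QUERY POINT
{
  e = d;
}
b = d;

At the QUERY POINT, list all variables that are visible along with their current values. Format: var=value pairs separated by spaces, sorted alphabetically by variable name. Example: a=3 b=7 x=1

Step 1: declare d=15 at depth 0
Step 2: declare d=83 at depth 0
Step 3: declare b=42 at depth 0
Step 4: declare f=41 at depth 0
Step 5: declare f=(read d)=83 at depth 0
Step 6: declare d=34 at depth 0
Visible at query point: b=42 d=34 f=83

Answer: b=42 d=34 f=83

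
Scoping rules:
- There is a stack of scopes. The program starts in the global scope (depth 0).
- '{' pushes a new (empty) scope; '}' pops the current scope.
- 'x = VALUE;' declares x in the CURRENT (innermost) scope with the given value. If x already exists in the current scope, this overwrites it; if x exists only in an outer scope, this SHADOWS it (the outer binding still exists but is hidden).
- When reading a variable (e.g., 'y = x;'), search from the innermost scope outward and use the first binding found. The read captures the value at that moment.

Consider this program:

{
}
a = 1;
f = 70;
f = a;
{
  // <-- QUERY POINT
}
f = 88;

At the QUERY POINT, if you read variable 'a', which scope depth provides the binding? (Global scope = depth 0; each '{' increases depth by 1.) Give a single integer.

Answer: 0

Derivation:
Step 1: enter scope (depth=1)
Step 2: exit scope (depth=0)
Step 3: declare a=1 at depth 0
Step 4: declare f=70 at depth 0
Step 5: declare f=(read a)=1 at depth 0
Step 6: enter scope (depth=1)
Visible at query point: a=1 f=1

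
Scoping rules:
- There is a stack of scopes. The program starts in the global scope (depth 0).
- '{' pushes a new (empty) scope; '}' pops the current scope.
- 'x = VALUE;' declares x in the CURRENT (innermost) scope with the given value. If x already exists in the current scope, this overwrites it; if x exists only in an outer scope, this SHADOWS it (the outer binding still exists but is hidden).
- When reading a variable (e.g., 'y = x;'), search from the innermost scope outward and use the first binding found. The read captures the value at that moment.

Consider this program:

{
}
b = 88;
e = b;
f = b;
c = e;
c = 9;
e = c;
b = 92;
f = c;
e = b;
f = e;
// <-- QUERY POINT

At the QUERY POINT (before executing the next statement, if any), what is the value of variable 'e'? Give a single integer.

Answer: 92

Derivation:
Step 1: enter scope (depth=1)
Step 2: exit scope (depth=0)
Step 3: declare b=88 at depth 0
Step 4: declare e=(read b)=88 at depth 0
Step 5: declare f=(read b)=88 at depth 0
Step 6: declare c=(read e)=88 at depth 0
Step 7: declare c=9 at depth 0
Step 8: declare e=(read c)=9 at depth 0
Step 9: declare b=92 at depth 0
Step 10: declare f=(read c)=9 at depth 0
Step 11: declare e=(read b)=92 at depth 0
Step 12: declare f=(read e)=92 at depth 0
Visible at query point: b=92 c=9 e=92 f=92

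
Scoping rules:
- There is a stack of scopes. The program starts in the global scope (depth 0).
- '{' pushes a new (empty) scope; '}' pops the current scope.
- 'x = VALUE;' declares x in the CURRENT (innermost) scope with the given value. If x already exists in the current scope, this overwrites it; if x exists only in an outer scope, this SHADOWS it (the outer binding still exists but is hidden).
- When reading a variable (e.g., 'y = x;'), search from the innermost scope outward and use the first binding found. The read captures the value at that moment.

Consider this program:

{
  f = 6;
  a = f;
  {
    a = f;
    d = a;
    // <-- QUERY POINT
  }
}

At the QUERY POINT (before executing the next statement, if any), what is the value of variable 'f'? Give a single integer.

Step 1: enter scope (depth=1)
Step 2: declare f=6 at depth 1
Step 3: declare a=(read f)=6 at depth 1
Step 4: enter scope (depth=2)
Step 5: declare a=(read f)=6 at depth 2
Step 6: declare d=(read a)=6 at depth 2
Visible at query point: a=6 d=6 f=6

Answer: 6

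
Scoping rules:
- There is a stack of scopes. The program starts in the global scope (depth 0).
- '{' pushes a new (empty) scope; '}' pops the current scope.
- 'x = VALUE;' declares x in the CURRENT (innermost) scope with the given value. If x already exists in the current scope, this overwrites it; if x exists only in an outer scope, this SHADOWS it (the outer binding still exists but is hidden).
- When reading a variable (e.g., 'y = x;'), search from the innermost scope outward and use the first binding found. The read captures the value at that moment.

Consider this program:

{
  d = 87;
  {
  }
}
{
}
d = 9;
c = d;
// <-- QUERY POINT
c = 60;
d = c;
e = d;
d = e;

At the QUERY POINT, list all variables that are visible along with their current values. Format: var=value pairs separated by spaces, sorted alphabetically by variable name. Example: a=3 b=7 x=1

Step 1: enter scope (depth=1)
Step 2: declare d=87 at depth 1
Step 3: enter scope (depth=2)
Step 4: exit scope (depth=1)
Step 5: exit scope (depth=0)
Step 6: enter scope (depth=1)
Step 7: exit scope (depth=0)
Step 8: declare d=9 at depth 0
Step 9: declare c=(read d)=9 at depth 0
Visible at query point: c=9 d=9

Answer: c=9 d=9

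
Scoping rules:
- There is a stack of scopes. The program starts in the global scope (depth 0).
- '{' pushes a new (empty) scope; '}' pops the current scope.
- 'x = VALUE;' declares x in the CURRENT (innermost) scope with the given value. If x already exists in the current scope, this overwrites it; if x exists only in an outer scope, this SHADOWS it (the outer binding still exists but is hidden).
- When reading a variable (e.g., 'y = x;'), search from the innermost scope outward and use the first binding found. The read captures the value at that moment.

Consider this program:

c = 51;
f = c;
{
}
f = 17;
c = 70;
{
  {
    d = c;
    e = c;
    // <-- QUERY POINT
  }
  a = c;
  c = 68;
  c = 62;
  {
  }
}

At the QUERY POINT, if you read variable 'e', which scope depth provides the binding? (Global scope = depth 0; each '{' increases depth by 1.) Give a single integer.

Step 1: declare c=51 at depth 0
Step 2: declare f=(read c)=51 at depth 0
Step 3: enter scope (depth=1)
Step 4: exit scope (depth=0)
Step 5: declare f=17 at depth 0
Step 6: declare c=70 at depth 0
Step 7: enter scope (depth=1)
Step 8: enter scope (depth=2)
Step 9: declare d=(read c)=70 at depth 2
Step 10: declare e=(read c)=70 at depth 2
Visible at query point: c=70 d=70 e=70 f=17

Answer: 2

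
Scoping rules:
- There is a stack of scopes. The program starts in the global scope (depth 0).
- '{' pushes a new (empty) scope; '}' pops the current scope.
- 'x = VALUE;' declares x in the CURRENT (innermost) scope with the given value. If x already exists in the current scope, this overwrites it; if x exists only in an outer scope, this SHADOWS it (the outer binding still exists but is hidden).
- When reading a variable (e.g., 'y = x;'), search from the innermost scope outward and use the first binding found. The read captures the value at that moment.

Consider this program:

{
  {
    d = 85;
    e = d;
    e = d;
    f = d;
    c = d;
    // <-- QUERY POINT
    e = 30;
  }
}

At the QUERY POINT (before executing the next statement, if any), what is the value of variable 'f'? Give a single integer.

Step 1: enter scope (depth=1)
Step 2: enter scope (depth=2)
Step 3: declare d=85 at depth 2
Step 4: declare e=(read d)=85 at depth 2
Step 5: declare e=(read d)=85 at depth 2
Step 6: declare f=(read d)=85 at depth 2
Step 7: declare c=(read d)=85 at depth 2
Visible at query point: c=85 d=85 e=85 f=85

Answer: 85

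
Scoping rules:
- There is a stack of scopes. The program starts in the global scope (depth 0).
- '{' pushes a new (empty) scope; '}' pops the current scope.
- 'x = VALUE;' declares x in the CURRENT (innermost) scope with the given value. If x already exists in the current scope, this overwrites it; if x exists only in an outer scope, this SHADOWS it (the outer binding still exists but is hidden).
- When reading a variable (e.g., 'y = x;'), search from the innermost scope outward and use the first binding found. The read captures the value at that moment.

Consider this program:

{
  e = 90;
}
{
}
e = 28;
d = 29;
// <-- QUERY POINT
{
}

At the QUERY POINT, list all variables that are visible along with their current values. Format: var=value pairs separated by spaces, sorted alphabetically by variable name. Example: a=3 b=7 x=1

Answer: d=29 e=28

Derivation:
Step 1: enter scope (depth=1)
Step 2: declare e=90 at depth 1
Step 3: exit scope (depth=0)
Step 4: enter scope (depth=1)
Step 5: exit scope (depth=0)
Step 6: declare e=28 at depth 0
Step 7: declare d=29 at depth 0
Visible at query point: d=29 e=28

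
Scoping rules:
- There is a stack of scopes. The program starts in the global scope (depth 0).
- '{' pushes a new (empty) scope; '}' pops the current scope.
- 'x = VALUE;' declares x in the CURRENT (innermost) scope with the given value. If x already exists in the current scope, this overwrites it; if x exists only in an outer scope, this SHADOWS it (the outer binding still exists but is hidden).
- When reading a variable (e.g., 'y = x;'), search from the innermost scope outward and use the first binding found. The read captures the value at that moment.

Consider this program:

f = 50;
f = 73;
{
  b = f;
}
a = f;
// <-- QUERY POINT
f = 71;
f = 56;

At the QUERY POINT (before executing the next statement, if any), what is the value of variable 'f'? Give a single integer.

Step 1: declare f=50 at depth 0
Step 2: declare f=73 at depth 0
Step 3: enter scope (depth=1)
Step 4: declare b=(read f)=73 at depth 1
Step 5: exit scope (depth=0)
Step 6: declare a=(read f)=73 at depth 0
Visible at query point: a=73 f=73

Answer: 73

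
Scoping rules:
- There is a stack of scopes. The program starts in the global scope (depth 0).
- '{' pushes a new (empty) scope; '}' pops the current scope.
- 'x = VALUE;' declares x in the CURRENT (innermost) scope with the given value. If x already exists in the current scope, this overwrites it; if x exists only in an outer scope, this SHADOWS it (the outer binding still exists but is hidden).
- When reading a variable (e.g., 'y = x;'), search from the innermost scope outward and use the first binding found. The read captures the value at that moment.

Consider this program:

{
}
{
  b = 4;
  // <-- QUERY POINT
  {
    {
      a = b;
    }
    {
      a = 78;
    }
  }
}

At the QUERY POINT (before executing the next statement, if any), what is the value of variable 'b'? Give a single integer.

Answer: 4

Derivation:
Step 1: enter scope (depth=1)
Step 2: exit scope (depth=0)
Step 3: enter scope (depth=1)
Step 4: declare b=4 at depth 1
Visible at query point: b=4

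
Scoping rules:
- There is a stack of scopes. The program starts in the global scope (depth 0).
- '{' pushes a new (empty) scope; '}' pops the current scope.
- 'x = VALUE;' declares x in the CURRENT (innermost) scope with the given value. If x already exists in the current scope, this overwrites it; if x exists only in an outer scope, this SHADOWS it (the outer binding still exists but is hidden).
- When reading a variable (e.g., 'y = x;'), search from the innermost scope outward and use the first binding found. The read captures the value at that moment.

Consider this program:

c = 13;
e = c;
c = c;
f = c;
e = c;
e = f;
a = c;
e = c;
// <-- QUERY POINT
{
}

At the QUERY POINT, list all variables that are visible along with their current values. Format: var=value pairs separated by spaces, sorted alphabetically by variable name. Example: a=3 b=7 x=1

Answer: a=13 c=13 e=13 f=13

Derivation:
Step 1: declare c=13 at depth 0
Step 2: declare e=(read c)=13 at depth 0
Step 3: declare c=(read c)=13 at depth 0
Step 4: declare f=(read c)=13 at depth 0
Step 5: declare e=(read c)=13 at depth 0
Step 6: declare e=(read f)=13 at depth 0
Step 7: declare a=(read c)=13 at depth 0
Step 8: declare e=(read c)=13 at depth 0
Visible at query point: a=13 c=13 e=13 f=13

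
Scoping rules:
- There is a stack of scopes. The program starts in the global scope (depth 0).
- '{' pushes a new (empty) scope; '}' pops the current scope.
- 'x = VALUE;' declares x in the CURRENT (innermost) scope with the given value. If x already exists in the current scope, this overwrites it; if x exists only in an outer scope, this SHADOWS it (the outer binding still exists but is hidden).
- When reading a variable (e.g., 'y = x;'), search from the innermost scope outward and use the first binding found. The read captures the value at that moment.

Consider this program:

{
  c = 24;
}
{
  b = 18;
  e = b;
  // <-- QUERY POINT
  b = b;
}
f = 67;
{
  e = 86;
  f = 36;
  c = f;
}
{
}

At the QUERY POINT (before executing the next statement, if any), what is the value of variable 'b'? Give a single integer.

Step 1: enter scope (depth=1)
Step 2: declare c=24 at depth 1
Step 3: exit scope (depth=0)
Step 4: enter scope (depth=1)
Step 5: declare b=18 at depth 1
Step 6: declare e=(read b)=18 at depth 1
Visible at query point: b=18 e=18

Answer: 18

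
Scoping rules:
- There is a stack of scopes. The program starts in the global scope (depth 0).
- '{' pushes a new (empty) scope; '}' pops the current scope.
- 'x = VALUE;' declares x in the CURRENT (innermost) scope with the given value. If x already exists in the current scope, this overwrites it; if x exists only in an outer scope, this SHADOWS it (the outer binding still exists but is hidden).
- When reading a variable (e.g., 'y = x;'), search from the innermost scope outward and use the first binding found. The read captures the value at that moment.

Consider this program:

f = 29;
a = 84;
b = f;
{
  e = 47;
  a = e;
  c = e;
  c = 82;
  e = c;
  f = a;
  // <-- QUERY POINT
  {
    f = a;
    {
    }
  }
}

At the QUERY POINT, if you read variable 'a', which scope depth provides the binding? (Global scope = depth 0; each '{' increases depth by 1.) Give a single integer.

Answer: 1

Derivation:
Step 1: declare f=29 at depth 0
Step 2: declare a=84 at depth 0
Step 3: declare b=(read f)=29 at depth 0
Step 4: enter scope (depth=1)
Step 5: declare e=47 at depth 1
Step 6: declare a=(read e)=47 at depth 1
Step 7: declare c=(read e)=47 at depth 1
Step 8: declare c=82 at depth 1
Step 9: declare e=(read c)=82 at depth 1
Step 10: declare f=(read a)=47 at depth 1
Visible at query point: a=47 b=29 c=82 e=82 f=47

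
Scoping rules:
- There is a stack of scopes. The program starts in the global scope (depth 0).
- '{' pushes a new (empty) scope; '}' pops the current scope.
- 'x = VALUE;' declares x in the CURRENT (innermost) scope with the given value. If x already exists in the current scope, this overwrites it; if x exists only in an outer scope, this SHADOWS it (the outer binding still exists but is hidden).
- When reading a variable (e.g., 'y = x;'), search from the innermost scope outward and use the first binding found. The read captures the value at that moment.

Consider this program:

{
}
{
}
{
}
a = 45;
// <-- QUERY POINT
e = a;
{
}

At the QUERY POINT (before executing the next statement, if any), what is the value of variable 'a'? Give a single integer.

Step 1: enter scope (depth=1)
Step 2: exit scope (depth=0)
Step 3: enter scope (depth=1)
Step 4: exit scope (depth=0)
Step 5: enter scope (depth=1)
Step 6: exit scope (depth=0)
Step 7: declare a=45 at depth 0
Visible at query point: a=45

Answer: 45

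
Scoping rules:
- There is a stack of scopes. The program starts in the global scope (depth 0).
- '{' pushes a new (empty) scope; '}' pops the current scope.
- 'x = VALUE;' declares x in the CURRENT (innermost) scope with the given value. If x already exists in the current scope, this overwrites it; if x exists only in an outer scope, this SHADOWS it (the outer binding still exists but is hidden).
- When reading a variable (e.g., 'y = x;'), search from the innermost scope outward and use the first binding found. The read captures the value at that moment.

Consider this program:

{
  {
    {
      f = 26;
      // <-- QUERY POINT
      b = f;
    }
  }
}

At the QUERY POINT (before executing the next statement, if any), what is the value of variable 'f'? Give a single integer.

Step 1: enter scope (depth=1)
Step 2: enter scope (depth=2)
Step 3: enter scope (depth=3)
Step 4: declare f=26 at depth 3
Visible at query point: f=26

Answer: 26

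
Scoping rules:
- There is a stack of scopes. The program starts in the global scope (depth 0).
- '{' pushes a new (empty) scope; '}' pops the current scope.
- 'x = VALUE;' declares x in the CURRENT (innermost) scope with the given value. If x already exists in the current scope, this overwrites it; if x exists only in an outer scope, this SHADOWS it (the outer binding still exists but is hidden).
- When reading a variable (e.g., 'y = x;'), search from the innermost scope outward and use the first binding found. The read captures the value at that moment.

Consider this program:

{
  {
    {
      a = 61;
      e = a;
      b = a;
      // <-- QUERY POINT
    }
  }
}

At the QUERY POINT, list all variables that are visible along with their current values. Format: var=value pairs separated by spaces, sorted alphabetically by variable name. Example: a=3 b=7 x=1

Answer: a=61 b=61 e=61

Derivation:
Step 1: enter scope (depth=1)
Step 2: enter scope (depth=2)
Step 3: enter scope (depth=3)
Step 4: declare a=61 at depth 3
Step 5: declare e=(read a)=61 at depth 3
Step 6: declare b=(read a)=61 at depth 3
Visible at query point: a=61 b=61 e=61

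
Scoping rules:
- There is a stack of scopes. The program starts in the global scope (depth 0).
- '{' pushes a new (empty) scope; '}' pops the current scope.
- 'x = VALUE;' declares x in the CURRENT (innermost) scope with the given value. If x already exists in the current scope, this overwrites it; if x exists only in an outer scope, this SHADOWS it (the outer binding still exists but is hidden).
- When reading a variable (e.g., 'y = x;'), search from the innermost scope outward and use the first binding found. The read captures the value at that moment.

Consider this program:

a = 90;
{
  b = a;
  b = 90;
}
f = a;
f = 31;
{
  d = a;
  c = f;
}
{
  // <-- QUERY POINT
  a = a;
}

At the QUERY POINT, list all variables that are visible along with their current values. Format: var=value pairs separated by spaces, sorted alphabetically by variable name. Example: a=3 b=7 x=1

Answer: a=90 f=31

Derivation:
Step 1: declare a=90 at depth 0
Step 2: enter scope (depth=1)
Step 3: declare b=(read a)=90 at depth 1
Step 4: declare b=90 at depth 1
Step 5: exit scope (depth=0)
Step 6: declare f=(read a)=90 at depth 0
Step 7: declare f=31 at depth 0
Step 8: enter scope (depth=1)
Step 9: declare d=(read a)=90 at depth 1
Step 10: declare c=(read f)=31 at depth 1
Step 11: exit scope (depth=0)
Step 12: enter scope (depth=1)
Visible at query point: a=90 f=31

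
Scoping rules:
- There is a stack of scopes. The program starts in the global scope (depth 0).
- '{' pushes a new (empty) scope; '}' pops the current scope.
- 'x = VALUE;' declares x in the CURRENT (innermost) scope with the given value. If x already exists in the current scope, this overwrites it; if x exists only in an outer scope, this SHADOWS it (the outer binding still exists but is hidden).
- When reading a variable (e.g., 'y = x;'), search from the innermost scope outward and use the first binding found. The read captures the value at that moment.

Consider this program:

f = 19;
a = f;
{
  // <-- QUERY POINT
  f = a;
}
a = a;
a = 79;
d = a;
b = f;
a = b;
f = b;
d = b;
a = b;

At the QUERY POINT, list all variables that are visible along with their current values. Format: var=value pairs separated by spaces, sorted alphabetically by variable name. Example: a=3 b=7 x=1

Answer: a=19 f=19

Derivation:
Step 1: declare f=19 at depth 0
Step 2: declare a=(read f)=19 at depth 0
Step 3: enter scope (depth=1)
Visible at query point: a=19 f=19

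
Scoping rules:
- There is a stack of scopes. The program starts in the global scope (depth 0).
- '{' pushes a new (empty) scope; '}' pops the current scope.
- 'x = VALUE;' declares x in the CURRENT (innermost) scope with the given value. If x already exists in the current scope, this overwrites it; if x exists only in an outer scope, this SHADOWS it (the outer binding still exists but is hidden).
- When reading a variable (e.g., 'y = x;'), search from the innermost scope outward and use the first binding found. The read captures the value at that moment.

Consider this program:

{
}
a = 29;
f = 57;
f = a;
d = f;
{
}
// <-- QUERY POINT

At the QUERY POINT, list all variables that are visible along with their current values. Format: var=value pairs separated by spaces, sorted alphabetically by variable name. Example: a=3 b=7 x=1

Step 1: enter scope (depth=1)
Step 2: exit scope (depth=0)
Step 3: declare a=29 at depth 0
Step 4: declare f=57 at depth 0
Step 5: declare f=(read a)=29 at depth 0
Step 6: declare d=(read f)=29 at depth 0
Step 7: enter scope (depth=1)
Step 8: exit scope (depth=0)
Visible at query point: a=29 d=29 f=29

Answer: a=29 d=29 f=29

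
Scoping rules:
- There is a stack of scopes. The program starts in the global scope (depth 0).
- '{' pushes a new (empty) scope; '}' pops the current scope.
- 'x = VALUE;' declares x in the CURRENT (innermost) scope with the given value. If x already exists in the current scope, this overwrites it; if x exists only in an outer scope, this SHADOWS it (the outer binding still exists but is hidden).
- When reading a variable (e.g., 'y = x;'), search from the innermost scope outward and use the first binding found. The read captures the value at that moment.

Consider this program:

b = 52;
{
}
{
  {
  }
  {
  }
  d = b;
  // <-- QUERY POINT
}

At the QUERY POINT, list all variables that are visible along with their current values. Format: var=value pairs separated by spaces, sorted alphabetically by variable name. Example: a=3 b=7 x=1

Answer: b=52 d=52

Derivation:
Step 1: declare b=52 at depth 0
Step 2: enter scope (depth=1)
Step 3: exit scope (depth=0)
Step 4: enter scope (depth=1)
Step 5: enter scope (depth=2)
Step 6: exit scope (depth=1)
Step 7: enter scope (depth=2)
Step 8: exit scope (depth=1)
Step 9: declare d=(read b)=52 at depth 1
Visible at query point: b=52 d=52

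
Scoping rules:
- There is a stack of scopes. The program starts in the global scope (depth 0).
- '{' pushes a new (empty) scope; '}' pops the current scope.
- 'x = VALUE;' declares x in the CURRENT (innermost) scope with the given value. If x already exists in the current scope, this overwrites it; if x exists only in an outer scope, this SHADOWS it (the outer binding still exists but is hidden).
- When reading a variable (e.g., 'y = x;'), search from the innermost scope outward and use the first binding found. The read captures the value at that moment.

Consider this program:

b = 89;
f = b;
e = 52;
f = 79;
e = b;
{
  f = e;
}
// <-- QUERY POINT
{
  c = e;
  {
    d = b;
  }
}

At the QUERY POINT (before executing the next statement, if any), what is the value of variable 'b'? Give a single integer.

Step 1: declare b=89 at depth 0
Step 2: declare f=(read b)=89 at depth 0
Step 3: declare e=52 at depth 0
Step 4: declare f=79 at depth 0
Step 5: declare e=(read b)=89 at depth 0
Step 6: enter scope (depth=1)
Step 7: declare f=(read e)=89 at depth 1
Step 8: exit scope (depth=0)
Visible at query point: b=89 e=89 f=79

Answer: 89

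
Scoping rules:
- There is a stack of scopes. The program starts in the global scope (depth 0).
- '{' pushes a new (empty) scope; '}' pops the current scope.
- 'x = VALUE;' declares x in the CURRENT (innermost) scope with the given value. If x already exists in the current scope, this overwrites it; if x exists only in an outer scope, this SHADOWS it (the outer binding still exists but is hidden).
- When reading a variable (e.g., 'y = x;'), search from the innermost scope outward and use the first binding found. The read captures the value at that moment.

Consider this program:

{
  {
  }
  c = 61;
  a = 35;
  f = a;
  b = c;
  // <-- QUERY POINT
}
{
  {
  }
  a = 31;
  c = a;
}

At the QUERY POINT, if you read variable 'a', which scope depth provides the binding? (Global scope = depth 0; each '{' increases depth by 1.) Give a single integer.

Answer: 1

Derivation:
Step 1: enter scope (depth=1)
Step 2: enter scope (depth=2)
Step 3: exit scope (depth=1)
Step 4: declare c=61 at depth 1
Step 5: declare a=35 at depth 1
Step 6: declare f=(read a)=35 at depth 1
Step 7: declare b=(read c)=61 at depth 1
Visible at query point: a=35 b=61 c=61 f=35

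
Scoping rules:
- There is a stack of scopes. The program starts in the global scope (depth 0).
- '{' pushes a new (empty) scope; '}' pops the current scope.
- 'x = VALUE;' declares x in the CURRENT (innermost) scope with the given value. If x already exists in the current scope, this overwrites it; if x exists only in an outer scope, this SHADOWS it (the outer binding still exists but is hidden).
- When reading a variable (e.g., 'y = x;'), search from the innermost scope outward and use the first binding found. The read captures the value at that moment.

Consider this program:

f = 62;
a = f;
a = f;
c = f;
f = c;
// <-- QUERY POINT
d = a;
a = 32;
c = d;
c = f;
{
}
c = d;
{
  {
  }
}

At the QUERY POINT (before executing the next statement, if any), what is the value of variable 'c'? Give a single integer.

Step 1: declare f=62 at depth 0
Step 2: declare a=(read f)=62 at depth 0
Step 3: declare a=(read f)=62 at depth 0
Step 4: declare c=(read f)=62 at depth 0
Step 5: declare f=(read c)=62 at depth 0
Visible at query point: a=62 c=62 f=62

Answer: 62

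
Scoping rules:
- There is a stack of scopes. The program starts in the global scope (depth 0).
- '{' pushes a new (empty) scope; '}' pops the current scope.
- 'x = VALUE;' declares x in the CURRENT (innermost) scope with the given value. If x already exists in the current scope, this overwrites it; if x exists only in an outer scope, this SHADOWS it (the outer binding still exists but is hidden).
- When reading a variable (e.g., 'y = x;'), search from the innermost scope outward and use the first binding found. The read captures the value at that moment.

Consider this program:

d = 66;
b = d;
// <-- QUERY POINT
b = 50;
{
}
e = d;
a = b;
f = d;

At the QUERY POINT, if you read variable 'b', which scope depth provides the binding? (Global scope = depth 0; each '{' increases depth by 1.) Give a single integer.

Step 1: declare d=66 at depth 0
Step 2: declare b=(read d)=66 at depth 0
Visible at query point: b=66 d=66

Answer: 0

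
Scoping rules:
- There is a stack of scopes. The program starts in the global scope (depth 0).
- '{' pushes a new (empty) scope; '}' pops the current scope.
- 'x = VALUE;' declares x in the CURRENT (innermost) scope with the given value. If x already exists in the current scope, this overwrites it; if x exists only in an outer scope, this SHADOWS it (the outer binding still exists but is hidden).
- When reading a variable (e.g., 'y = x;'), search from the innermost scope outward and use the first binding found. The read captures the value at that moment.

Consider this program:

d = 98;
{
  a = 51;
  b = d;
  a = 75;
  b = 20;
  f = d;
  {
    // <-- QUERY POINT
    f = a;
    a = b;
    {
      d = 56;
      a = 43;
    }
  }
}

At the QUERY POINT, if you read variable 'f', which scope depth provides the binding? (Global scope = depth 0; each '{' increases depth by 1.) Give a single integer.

Step 1: declare d=98 at depth 0
Step 2: enter scope (depth=1)
Step 3: declare a=51 at depth 1
Step 4: declare b=(read d)=98 at depth 1
Step 5: declare a=75 at depth 1
Step 6: declare b=20 at depth 1
Step 7: declare f=(read d)=98 at depth 1
Step 8: enter scope (depth=2)
Visible at query point: a=75 b=20 d=98 f=98

Answer: 1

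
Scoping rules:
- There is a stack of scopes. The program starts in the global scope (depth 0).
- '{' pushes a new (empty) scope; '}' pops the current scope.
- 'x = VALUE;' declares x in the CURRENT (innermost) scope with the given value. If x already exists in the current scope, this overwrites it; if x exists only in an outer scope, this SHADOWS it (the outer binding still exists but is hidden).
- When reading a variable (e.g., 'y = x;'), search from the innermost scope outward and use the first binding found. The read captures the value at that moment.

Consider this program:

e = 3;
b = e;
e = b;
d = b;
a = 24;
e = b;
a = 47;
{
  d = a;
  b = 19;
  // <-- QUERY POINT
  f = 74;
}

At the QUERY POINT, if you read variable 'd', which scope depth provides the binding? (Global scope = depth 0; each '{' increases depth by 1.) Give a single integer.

Answer: 1

Derivation:
Step 1: declare e=3 at depth 0
Step 2: declare b=(read e)=3 at depth 0
Step 3: declare e=(read b)=3 at depth 0
Step 4: declare d=(read b)=3 at depth 0
Step 5: declare a=24 at depth 0
Step 6: declare e=(read b)=3 at depth 0
Step 7: declare a=47 at depth 0
Step 8: enter scope (depth=1)
Step 9: declare d=(read a)=47 at depth 1
Step 10: declare b=19 at depth 1
Visible at query point: a=47 b=19 d=47 e=3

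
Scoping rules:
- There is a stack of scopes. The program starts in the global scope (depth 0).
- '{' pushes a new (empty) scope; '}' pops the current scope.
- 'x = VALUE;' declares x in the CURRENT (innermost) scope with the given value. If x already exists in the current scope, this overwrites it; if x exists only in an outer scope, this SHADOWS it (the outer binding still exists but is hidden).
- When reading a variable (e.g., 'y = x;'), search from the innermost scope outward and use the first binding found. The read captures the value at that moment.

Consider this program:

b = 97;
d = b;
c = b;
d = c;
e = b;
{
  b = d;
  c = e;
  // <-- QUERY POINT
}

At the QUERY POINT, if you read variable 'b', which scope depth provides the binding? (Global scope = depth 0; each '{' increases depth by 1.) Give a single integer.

Step 1: declare b=97 at depth 0
Step 2: declare d=(read b)=97 at depth 0
Step 3: declare c=(read b)=97 at depth 0
Step 4: declare d=(read c)=97 at depth 0
Step 5: declare e=(read b)=97 at depth 0
Step 6: enter scope (depth=1)
Step 7: declare b=(read d)=97 at depth 1
Step 8: declare c=(read e)=97 at depth 1
Visible at query point: b=97 c=97 d=97 e=97

Answer: 1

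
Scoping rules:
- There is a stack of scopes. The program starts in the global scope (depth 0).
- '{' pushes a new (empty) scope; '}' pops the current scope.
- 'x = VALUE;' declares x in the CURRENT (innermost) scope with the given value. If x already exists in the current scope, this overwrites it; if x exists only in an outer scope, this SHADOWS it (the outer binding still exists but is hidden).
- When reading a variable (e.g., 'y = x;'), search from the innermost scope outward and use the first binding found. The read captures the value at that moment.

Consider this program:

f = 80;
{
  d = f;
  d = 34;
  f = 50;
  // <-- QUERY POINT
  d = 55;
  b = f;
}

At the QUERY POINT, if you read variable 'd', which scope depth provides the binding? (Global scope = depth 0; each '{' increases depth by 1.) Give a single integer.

Step 1: declare f=80 at depth 0
Step 2: enter scope (depth=1)
Step 3: declare d=(read f)=80 at depth 1
Step 4: declare d=34 at depth 1
Step 5: declare f=50 at depth 1
Visible at query point: d=34 f=50

Answer: 1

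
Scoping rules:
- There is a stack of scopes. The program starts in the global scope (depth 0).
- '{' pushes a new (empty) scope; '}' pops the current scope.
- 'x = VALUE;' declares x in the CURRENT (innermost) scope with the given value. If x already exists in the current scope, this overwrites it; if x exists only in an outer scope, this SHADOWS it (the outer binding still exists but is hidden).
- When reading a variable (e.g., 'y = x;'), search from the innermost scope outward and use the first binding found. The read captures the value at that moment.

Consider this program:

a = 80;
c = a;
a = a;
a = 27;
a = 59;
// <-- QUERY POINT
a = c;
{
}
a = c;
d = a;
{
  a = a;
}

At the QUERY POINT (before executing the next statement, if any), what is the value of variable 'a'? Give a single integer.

Step 1: declare a=80 at depth 0
Step 2: declare c=(read a)=80 at depth 0
Step 3: declare a=(read a)=80 at depth 0
Step 4: declare a=27 at depth 0
Step 5: declare a=59 at depth 0
Visible at query point: a=59 c=80

Answer: 59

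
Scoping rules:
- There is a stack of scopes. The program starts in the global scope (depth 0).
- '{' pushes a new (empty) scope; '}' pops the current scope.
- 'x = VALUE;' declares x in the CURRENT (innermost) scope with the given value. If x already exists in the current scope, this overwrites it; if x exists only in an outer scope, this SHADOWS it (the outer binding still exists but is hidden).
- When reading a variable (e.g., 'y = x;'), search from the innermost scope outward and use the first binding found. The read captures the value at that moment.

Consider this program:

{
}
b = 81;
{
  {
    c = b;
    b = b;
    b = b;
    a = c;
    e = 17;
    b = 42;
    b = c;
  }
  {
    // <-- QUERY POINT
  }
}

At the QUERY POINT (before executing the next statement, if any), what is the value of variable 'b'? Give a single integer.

Answer: 81

Derivation:
Step 1: enter scope (depth=1)
Step 2: exit scope (depth=0)
Step 3: declare b=81 at depth 0
Step 4: enter scope (depth=1)
Step 5: enter scope (depth=2)
Step 6: declare c=(read b)=81 at depth 2
Step 7: declare b=(read b)=81 at depth 2
Step 8: declare b=(read b)=81 at depth 2
Step 9: declare a=(read c)=81 at depth 2
Step 10: declare e=17 at depth 2
Step 11: declare b=42 at depth 2
Step 12: declare b=(read c)=81 at depth 2
Step 13: exit scope (depth=1)
Step 14: enter scope (depth=2)
Visible at query point: b=81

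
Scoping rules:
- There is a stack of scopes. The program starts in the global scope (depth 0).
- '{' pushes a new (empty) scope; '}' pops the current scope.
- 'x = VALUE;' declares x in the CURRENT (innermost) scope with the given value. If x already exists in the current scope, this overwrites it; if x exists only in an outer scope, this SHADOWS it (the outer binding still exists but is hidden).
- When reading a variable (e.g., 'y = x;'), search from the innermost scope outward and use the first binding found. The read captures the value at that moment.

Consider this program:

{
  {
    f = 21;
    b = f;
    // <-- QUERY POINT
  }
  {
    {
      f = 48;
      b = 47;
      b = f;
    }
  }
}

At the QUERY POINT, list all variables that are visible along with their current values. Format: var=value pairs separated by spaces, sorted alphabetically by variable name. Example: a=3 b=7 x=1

Step 1: enter scope (depth=1)
Step 2: enter scope (depth=2)
Step 3: declare f=21 at depth 2
Step 4: declare b=(read f)=21 at depth 2
Visible at query point: b=21 f=21

Answer: b=21 f=21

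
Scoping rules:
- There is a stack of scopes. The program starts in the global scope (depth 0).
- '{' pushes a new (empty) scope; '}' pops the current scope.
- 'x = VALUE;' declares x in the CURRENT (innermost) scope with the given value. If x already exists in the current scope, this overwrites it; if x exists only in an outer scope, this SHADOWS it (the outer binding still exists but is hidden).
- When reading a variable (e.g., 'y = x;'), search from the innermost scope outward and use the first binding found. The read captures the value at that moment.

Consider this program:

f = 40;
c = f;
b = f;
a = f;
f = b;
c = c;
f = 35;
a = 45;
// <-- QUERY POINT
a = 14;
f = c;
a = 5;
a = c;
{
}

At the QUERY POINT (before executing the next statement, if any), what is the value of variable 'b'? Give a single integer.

Answer: 40

Derivation:
Step 1: declare f=40 at depth 0
Step 2: declare c=(read f)=40 at depth 0
Step 3: declare b=(read f)=40 at depth 0
Step 4: declare a=(read f)=40 at depth 0
Step 5: declare f=(read b)=40 at depth 0
Step 6: declare c=(read c)=40 at depth 0
Step 7: declare f=35 at depth 0
Step 8: declare a=45 at depth 0
Visible at query point: a=45 b=40 c=40 f=35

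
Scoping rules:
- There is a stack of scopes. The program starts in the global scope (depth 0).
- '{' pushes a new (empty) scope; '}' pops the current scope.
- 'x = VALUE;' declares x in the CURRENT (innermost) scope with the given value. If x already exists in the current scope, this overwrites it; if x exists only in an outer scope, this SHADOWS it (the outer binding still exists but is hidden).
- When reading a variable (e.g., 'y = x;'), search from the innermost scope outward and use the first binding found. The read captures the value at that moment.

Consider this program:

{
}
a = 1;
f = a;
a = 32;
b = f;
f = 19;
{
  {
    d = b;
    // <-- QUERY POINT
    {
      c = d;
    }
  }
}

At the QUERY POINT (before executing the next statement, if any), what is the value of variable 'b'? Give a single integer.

Answer: 1

Derivation:
Step 1: enter scope (depth=1)
Step 2: exit scope (depth=0)
Step 3: declare a=1 at depth 0
Step 4: declare f=(read a)=1 at depth 0
Step 5: declare a=32 at depth 0
Step 6: declare b=(read f)=1 at depth 0
Step 7: declare f=19 at depth 0
Step 8: enter scope (depth=1)
Step 9: enter scope (depth=2)
Step 10: declare d=(read b)=1 at depth 2
Visible at query point: a=32 b=1 d=1 f=19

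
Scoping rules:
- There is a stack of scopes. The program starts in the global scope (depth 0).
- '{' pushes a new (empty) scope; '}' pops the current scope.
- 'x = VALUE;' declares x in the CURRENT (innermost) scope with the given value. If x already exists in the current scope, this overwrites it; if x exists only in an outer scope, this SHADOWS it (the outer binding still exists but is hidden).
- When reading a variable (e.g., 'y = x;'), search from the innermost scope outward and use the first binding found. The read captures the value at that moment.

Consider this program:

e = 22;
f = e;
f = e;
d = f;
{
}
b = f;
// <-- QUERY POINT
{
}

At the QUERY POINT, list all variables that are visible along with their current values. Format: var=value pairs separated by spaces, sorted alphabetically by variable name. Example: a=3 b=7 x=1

Answer: b=22 d=22 e=22 f=22

Derivation:
Step 1: declare e=22 at depth 0
Step 2: declare f=(read e)=22 at depth 0
Step 3: declare f=(read e)=22 at depth 0
Step 4: declare d=(read f)=22 at depth 0
Step 5: enter scope (depth=1)
Step 6: exit scope (depth=0)
Step 7: declare b=(read f)=22 at depth 0
Visible at query point: b=22 d=22 e=22 f=22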